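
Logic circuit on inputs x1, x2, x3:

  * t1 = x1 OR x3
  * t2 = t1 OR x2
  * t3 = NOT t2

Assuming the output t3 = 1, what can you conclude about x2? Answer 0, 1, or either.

t3 = NOT t2 must be 1, so t2 = 0.
t2 = t1 OR x2 must be 0, so both t1 = 0 and x2 = 0.
Every assignment with t3 = 1 has x2 = 0; there are 1 such assignment(s).
  x1=0, x2=0, x3=0

0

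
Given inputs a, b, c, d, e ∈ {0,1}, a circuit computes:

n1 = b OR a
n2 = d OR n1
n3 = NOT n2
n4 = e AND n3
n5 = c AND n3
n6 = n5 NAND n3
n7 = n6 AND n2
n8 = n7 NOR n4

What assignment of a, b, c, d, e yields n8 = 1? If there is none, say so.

Check with a=0 b=0 c=1 d=0 e=0:
n1 = b OR a = 0 OR 0 = 0
n2 = d OR n1 = 0 OR 0 = 0
n3 = NOT n2 = NOT 0 = 1
n4 = e AND n3 = 0 AND 1 = 0
n5 = c AND n3 = 1 AND 1 = 1
n6 = n5 NAND n3 = 1 NAND 1 = 0
n7 = n6 AND n2 = 0 AND 0 = 0
n8 = n7 NOR n4 = 0 NOR 0 = 1
So n8 = 1 as required.

a=0 b=0 c=1 d=0 e=0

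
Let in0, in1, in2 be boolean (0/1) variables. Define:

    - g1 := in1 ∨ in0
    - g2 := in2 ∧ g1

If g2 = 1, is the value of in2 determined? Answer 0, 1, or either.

g2 = in2 ∧ g1 must be 1, so both in2 = 1 and g1 = 1.
g1 = in1 ∨ in0 must be 1, so at least one of in1, in0 is 1.
Every assignment with g2 = 1 has in2 = 1; there are 3 such assignment(s).
  in0=0, in1=1, in2=1
  in0=1, in1=0, in2=1
  in0=1, in1=1, in2=1

1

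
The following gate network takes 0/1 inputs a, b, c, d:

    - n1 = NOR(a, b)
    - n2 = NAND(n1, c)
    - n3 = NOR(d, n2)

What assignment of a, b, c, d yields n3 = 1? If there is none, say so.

Check with a=0, b=0, c=1, d=0:
n1 = NOR(a, b) = NOR(0, 0) = 1
n2 = NAND(n1, c) = NAND(1, 1) = 0
n3 = NOR(d, n2) = NOR(0, 0) = 1
So n3 = 1 as required.

a=0, b=0, c=1, d=0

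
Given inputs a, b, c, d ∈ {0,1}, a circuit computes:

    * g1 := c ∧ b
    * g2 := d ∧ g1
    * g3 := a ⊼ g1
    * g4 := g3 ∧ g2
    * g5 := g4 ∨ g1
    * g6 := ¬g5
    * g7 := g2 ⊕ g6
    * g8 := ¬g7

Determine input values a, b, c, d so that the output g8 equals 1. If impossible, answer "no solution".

a=1, b=1, c=1, d=0

Check with a=1, b=1, c=1, d=0:
g1 = c ∧ b = 1 ∧ 1 = 1
g2 = d ∧ g1 = 0 ∧ 1 = 0
g3 = a ⊼ g1 = 1 ⊼ 1 = 0
g4 = g3 ∧ g2 = 0 ∧ 0 = 0
g5 = g4 ∨ g1 = 0 ∨ 1 = 1
g6 = ¬g5 = ¬1 = 0
g7 = g2 ⊕ g6 = 0 ⊕ 0 = 0
g8 = ¬g7 = ¬0 = 1
So g8 = 1 as required.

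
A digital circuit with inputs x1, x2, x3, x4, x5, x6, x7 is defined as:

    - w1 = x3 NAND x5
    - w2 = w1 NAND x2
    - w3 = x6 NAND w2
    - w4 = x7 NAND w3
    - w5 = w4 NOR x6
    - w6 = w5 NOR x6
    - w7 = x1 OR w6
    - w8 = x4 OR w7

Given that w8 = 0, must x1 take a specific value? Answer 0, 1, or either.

0

w8 = x4 OR w7 must be 0, so both x4 = 0 and w7 = 0.
w7 = x1 OR w6 must be 0, so both x1 = 0 and w6 = 0.
w6 = w5 NOR x6 must be 0, so at least one of w5, x6 is 1.
Every assignment with w8 = 0 has x1 = 0; there are 24 such assignment(s).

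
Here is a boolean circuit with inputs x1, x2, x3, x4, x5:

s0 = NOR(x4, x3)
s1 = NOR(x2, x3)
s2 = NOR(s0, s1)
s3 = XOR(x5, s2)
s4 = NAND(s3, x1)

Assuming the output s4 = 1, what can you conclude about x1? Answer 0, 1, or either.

Both values of x1 occur among assignments with s4 = 1:
  x1=0: x1=0, x2=0, x3=0, x4=0, x5=0
  x1=1: x1=1, x2=0, x3=0, x4=0, x5=0

either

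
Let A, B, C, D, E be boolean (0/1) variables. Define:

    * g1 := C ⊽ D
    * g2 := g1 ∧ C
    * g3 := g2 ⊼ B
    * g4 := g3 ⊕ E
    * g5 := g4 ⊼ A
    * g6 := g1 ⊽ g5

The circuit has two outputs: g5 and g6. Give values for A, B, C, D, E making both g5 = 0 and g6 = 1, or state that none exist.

A=1 B=0 C=1 D=1 E=0

Check with A=1 B=0 C=1 D=1 E=0:
g1 = C ⊽ D = 1 ⊽ 1 = 0
g2 = g1 ∧ C = 0 ∧ 1 = 0
g3 = g2 ⊼ B = 0 ⊼ 0 = 1
g4 = g3 ⊕ E = 1 ⊕ 0 = 1
g5 = g4 ⊼ A = 1 ⊼ 1 = 0
g6 = g1 ⊽ g5 = 0 ⊽ 0 = 1
So g5 = 0 and g6 = 1.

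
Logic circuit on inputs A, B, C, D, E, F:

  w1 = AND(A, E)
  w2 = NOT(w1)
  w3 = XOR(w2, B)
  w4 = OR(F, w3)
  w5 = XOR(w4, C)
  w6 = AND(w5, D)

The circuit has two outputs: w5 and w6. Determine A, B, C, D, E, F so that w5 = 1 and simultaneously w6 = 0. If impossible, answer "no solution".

Check with A=0, B=0, C=0, D=0, E=0, F=1:
w1 = AND(A, E) = AND(0, 0) = 0
w2 = NOT(w1) = NOT 0 = 1
w3 = XOR(w2, B) = XOR(1, 0) = 1
w4 = OR(F, w3) = OR(1, 1) = 1
w5 = XOR(w4, C) = XOR(1, 0) = 1
w6 = AND(w5, D) = AND(1, 0) = 0
So w5 = 1 and w6 = 0.

A=0, B=0, C=0, D=0, E=0, F=1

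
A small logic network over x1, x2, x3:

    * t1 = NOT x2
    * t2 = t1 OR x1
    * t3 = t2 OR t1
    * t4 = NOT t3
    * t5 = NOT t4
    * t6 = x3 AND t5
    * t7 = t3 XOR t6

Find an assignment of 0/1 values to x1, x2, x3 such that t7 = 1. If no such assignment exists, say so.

t7 = t3 XOR t6 must be 1, so t3 and t6 differ.
Check with x1=1 x2=1 x3=0:
t1 = NOT x2 = NOT 1 = 0
t2 = t1 OR x1 = 0 OR 1 = 1
t3 = t2 OR t1 = 1 OR 0 = 1
t4 = NOT t3 = NOT 1 = 0
t5 = NOT t4 = NOT 0 = 1
t6 = x3 AND t5 = 0 AND 1 = 0
t7 = t3 XOR t6 = 1 XOR 0 = 1
So t7 = 1 as required.

x1=1 x2=1 x3=0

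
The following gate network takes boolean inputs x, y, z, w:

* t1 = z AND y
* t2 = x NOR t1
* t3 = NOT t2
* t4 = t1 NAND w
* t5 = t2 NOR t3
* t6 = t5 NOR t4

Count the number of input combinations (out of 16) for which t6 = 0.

t6 = t5 NOR t4 must be 0, so at least one of t5, t4 is 1.
Enumerating the 16 input combinations, 14 give t6 = 0 and 2 give t6 = 1.

14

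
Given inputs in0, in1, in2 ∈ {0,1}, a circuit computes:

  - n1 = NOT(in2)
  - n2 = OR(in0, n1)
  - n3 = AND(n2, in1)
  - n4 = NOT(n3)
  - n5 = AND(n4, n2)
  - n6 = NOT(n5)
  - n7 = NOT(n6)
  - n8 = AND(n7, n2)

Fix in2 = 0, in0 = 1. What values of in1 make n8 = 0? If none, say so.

in1=1

Check with in2 = 0, in0 = 1 and in1=1:
n1 = NOT(in2) = NOT 0 = 1
n2 = OR(in0, n1) = OR(1, 1) = 1
n3 = AND(n2, in1) = AND(1, 1) = 1
n4 = NOT(n3) = NOT 1 = 0
n5 = AND(n4, n2) = AND(0, 1) = 0
n6 = NOT(n5) = NOT 0 = 1
n7 = NOT(n6) = NOT 1 = 0
n8 = AND(n7, n2) = AND(0, 1) = 0
So n8 = 0.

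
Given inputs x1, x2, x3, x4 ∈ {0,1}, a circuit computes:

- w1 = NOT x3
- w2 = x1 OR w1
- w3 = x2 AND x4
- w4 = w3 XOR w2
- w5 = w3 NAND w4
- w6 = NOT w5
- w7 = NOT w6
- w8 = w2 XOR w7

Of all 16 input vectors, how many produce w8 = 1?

w8 = w2 XOR w7 must be 1, so w2 and w7 differ.
Satisfying assignments:
  x1=0, x2=0, x3=1, x4=0
  x1=0, x2=0, x3=1, x4=1
  x1=0, x2=1, x3=1, x4=0

3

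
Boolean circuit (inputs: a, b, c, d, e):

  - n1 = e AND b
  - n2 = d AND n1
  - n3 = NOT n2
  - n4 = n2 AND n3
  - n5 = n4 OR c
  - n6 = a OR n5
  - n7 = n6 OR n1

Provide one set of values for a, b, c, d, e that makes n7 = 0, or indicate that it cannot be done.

Check with a=0 b=0 c=0 d=1 e=1:
n1 = e AND b = 1 AND 0 = 0
n2 = d AND n1 = 1 AND 0 = 0
n3 = NOT n2 = NOT 0 = 1
n4 = n2 AND n3 = 0 AND 1 = 0
n5 = n4 OR c = 0 OR 0 = 0
n6 = a OR n5 = 0 OR 0 = 0
n7 = n6 OR n1 = 0 OR 0 = 0
So n7 = 0 as required.

a=0 b=0 c=0 d=1 e=1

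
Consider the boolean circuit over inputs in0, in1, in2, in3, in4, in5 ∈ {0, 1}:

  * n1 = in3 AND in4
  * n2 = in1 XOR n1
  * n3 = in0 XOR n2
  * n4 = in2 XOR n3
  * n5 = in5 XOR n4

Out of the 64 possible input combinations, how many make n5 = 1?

32

n5 = in5 XOR n4 must be 1, so in5 and n4 differ.
Enumerating the 64 input combinations, 32 give n5 = 1 and 32 give n5 = 0.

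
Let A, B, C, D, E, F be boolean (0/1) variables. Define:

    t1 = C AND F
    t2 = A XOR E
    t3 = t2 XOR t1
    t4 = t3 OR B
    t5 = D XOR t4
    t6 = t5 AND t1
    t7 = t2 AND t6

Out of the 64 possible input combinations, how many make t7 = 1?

4

t7 = t2 AND t6 must be 1, so both t2 = 1 and t6 = 1.
t2 = A XOR E must be 1, so A and E differ.
t6 = t5 AND t1 must be 1, so both t5 = 1 and t1 = 1.
Enumerating the 64 input combinations, 4 give t7 = 1 and 60 give t7 = 0.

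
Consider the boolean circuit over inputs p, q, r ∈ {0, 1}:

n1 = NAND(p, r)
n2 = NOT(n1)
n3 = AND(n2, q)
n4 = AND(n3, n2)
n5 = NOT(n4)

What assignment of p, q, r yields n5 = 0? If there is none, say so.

n5 = NOT(n4) must be 0, so n4 = 1.
n4 = AND(n3, n2) must be 1, so both n3 = 1 and n2 = 1.
n3 = AND(n2, q) must be 1, so both n2 = 1 and q = 1.
Check with p=1 q=1 r=1:
n1 = NAND(p, r) = NAND(1, 1) = 0
n2 = NOT(n1) = NOT 0 = 1
n3 = AND(n2, q) = AND(1, 1) = 1
n4 = AND(n3, n2) = AND(1, 1) = 1
n5 = NOT(n4) = NOT 1 = 0
So n5 = 0 as required.

p=1 q=1 r=1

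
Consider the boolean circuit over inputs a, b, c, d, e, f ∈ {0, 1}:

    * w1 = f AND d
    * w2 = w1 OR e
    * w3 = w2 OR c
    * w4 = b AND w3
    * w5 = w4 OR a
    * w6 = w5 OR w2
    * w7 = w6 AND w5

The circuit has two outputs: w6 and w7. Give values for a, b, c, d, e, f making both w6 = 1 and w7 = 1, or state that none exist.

Check with a=0, b=1, c=0, d=1, e=1, f=1:
w1 = f AND d = 1 AND 1 = 1
w2 = w1 OR e = 1 OR 1 = 1
w3 = w2 OR c = 1 OR 0 = 1
w4 = b AND w3 = 1 AND 1 = 1
w5 = w4 OR a = 1 OR 0 = 1
w6 = w5 OR w2 = 1 OR 1 = 1
w7 = w6 AND w5 = 1 AND 1 = 1
So w6 = 1 and w7 = 1.

a=0, b=1, c=0, d=1, e=1, f=1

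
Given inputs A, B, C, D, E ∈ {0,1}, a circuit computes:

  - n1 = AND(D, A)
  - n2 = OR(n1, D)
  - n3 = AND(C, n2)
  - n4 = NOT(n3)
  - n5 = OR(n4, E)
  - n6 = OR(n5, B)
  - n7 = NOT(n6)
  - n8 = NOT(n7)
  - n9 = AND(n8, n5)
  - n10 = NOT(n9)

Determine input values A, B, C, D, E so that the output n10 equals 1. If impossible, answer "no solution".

A=1, B=1, C=1, D=1, E=0

Check with A=1, B=1, C=1, D=1, E=0:
n1 = AND(D, A) = AND(1, 1) = 1
n2 = OR(n1, D) = OR(1, 1) = 1
n3 = AND(C, n2) = AND(1, 1) = 1
n4 = NOT(n3) = NOT 1 = 0
n5 = OR(n4, E) = OR(0, 0) = 0
n6 = OR(n5, B) = OR(0, 1) = 1
n7 = NOT(n6) = NOT 1 = 0
n8 = NOT(n7) = NOT 0 = 1
n9 = AND(n8, n5) = AND(1, 0) = 0
n10 = NOT(n9) = NOT 0 = 1
So n10 = 1 as required.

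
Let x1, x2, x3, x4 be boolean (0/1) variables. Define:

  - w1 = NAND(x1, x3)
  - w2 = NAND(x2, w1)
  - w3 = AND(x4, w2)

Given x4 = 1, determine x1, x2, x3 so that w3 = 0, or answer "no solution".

x1=0 x2=1 x3=0

Check with x4 = 1 and x1=0, x2=1, x3=0:
w1 = NAND(x1, x3) = NAND(0, 0) = 1
w2 = NAND(x2, w1) = NAND(1, 1) = 0
w3 = AND(x4, w2) = AND(1, 0) = 0
So w3 = 0.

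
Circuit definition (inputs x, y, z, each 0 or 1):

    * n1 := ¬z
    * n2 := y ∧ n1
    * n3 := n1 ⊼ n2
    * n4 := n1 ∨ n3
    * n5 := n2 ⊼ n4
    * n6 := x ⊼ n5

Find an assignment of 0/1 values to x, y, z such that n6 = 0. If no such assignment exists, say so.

x=1, y=0, z=1

n6 = x ⊼ n5 must be 0, so both x = 1 and n5 = 1.
n5 = n2 ⊼ n4 must be 1, so at least one of n2, n4 is 0.
Check with x=1, y=0, z=1:
n1 = ¬z = ¬1 = 0
n2 = y ∧ n1 = 0 ∧ 0 = 0
n3 = n1 ⊼ n2 = 0 ⊼ 0 = 1
n4 = n1 ∨ n3 = 0 ∨ 1 = 1
n5 = n2 ⊼ n4 = 0 ⊼ 1 = 1
n6 = x ⊼ n5 = 1 ⊼ 1 = 0
So n6 = 0 as required.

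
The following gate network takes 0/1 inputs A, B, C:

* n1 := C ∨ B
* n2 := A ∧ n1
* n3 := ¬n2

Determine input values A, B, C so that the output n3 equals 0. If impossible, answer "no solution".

n3 = ¬n2 must be 0, so n2 = 1.
n2 = A ∧ n1 must be 1, so both A = 1 and n1 = 1.
n1 = C ∨ B must be 1, so at least one of C, B is 1.
Check with A=1, B=0, C=1:
n1 = C ∨ B = 1 ∨ 0 = 1
n2 = A ∧ n1 = 1 ∧ 1 = 1
n3 = ¬n2 = ¬1 = 0
So n3 = 0 as required.

A=1, B=0, C=1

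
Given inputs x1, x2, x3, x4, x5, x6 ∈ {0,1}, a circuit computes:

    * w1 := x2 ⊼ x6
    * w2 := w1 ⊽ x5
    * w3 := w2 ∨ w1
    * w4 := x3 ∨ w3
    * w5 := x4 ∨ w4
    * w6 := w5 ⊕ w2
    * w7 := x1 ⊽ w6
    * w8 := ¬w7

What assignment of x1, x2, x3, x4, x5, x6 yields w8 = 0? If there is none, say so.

w8 = ¬w7 must be 0, so w7 = 1.
w7 = x1 ⊽ w6 must be 1, so both x1 = 0 and w6 = 0.
Check with x1=0 x2=1 x3=0 x4=0 x5=1 x6=1:
w1 = x2 ⊼ x6 = 1 ⊼ 1 = 0
w2 = w1 ⊽ x5 = 0 ⊽ 1 = 0
w3 = w2 ∨ w1 = 0 ∨ 0 = 0
w4 = x3 ∨ w3 = 0 ∨ 0 = 0
w5 = x4 ∨ w4 = 0 ∨ 0 = 0
w6 = w5 ⊕ w2 = 0 ⊕ 0 = 0
w7 = x1 ⊽ w6 = 0 ⊽ 0 = 1
w8 = ¬w7 = ¬1 = 0
So w8 = 0 as required.

x1=0 x2=1 x3=0 x4=0 x5=1 x6=1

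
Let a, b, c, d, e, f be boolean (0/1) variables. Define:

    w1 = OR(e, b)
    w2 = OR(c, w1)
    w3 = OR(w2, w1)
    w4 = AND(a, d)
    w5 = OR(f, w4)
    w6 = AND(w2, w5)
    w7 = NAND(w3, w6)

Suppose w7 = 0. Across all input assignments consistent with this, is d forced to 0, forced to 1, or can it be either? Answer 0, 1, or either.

either

Both values of d occur among assignments with w7 = 0:
  d=0: a=0, b=0, c=0, d=0, e=1, f=1
  d=1: a=0, b=0, c=0, d=1, e=1, f=1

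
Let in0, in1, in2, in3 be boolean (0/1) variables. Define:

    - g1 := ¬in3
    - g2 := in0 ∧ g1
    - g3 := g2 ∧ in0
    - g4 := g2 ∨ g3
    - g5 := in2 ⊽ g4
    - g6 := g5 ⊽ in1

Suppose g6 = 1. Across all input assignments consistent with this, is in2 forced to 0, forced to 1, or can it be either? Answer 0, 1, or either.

either

Both values of in2 occur among assignments with g6 = 1:
  in2=0: in0=1, in1=0, in2=0, in3=0
  in2=1: in0=0, in1=0, in2=1, in3=0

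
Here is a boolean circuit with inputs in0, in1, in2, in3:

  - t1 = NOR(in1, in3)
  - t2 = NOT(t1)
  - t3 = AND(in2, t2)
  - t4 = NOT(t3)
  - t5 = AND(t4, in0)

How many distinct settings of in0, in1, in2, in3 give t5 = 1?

5

t5 = AND(t4, in0) must be 1, so both t4 = 1 and in0 = 1.
t4 = NOT(t3) must be 1, so t3 = 0.
t3 = AND(in2, t2) must be 0, so at least one of in2, t2 is 0.
Satisfying assignments:
  in0=1, in1=0, in2=0, in3=0
  in0=1, in1=0, in2=0, in3=1
  in0=1, in1=0, in2=1, in3=0
  in0=1, in1=1, in2=0, in3=0
  in0=1, in1=1, in2=0, in3=1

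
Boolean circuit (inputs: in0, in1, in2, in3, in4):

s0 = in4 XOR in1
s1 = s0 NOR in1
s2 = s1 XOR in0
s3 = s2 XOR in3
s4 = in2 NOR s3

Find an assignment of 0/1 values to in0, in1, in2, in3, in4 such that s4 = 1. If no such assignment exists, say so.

s4 = in2 NOR s3 must be 1, so both in2 = 0 and s3 = 0.
s3 = s2 XOR in3 must be 0, so s2 and in3 are equal.
Check with in0=1, in1=0, in2=0, in3=1, in4=1:
s0 = in4 XOR in1 = 1 XOR 0 = 1
s1 = s0 NOR in1 = 1 NOR 0 = 0
s2 = s1 XOR in0 = 0 XOR 1 = 1
s3 = s2 XOR in3 = 1 XOR 1 = 0
s4 = in2 NOR s3 = 0 NOR 0 = 1
So s4 = 1 as required.

in0=1, in1=0, in2=0, in3=1, in4=1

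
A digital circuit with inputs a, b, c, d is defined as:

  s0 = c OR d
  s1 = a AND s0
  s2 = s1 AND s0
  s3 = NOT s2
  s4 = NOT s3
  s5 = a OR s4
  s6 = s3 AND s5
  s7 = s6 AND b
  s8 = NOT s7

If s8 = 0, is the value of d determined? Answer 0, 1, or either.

0

s8 = NOT s7 must be 0, so s7 = 1.
s7 = s6 AND b must be 1, so both s6 = 1 and b = 1.
s6 = s3 AND s5 must be 1, so both s3 = 1 and s5 = 1.
Every assignment with s8 = 0 has d = 0; there are 1 such assignment(s).
  a=1, b=1, c=0, d=0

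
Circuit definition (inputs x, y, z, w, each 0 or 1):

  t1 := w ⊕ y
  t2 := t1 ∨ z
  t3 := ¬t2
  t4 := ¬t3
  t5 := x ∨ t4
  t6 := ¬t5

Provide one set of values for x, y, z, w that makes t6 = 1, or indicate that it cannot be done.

x=0, y=1, z=0, w=1

t6 = ¬t5 must be 1, so t5 = 0.
t5 = x ∨ t4 must be 0, so both x = 0 and t4 = 0.
t4 = ¬t3 must be 0, so t3 = 1.
Check with x=0, y=1, z=0, w=1:
t1 = w ⊕ y = 1 ⊕ 1 = 0
t2 = t1 ∨ z = 0 ∨ 0 = 0
t3 = ¬t2 = ¬0 = 1
t4 = ¬t3 = ¬1 = 0
t5 = x ∨ t4 = 0 ∨ 0 = 0
t6 = ¬t5 = ¬0 = 1
So t6 = 1 as required.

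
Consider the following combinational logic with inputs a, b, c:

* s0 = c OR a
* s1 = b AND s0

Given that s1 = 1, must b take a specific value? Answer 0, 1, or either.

s1 = b AND s0 must be 1, so both b = 1 and s0 = 1.
s0 = c OR a must be 1, so at least one of c, a is 1.
Every assignment with s1 = 1 has b = 1; there are 3 such assignment(s).
  a=0, b=1, c=1
  a=1, b=1, c=0
  a=1, b=1, c=1

1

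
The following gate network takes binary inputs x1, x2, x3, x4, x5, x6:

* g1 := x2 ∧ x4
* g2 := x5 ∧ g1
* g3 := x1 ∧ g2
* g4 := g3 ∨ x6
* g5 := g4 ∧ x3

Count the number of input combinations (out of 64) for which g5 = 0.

47

g5 = g4 ∧ x3 must be 0, so at least one of g4, x3 is 0.
Enumerating the 64 input combinations, 47 give g5 = 0 and 17 give g5 = 1.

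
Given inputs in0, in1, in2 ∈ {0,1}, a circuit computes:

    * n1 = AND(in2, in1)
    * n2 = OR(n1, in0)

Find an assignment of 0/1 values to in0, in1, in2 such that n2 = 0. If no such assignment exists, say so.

in0=0, in1=0, in2=1

n2 = OR(n1, in0) must be 0, so both n1 = 0 and in0 = 0.
n1 = AND(in2, in1) must be 0, so at least one of in2, in1 is 0.
Check with in0=0, in1=0, in2=1:
n1 = AND(in2, in1) = AND(1, 0) = 0
n2 = OR(n1, in0) = OR(0, 0) = 0
So n2 = 0 as required.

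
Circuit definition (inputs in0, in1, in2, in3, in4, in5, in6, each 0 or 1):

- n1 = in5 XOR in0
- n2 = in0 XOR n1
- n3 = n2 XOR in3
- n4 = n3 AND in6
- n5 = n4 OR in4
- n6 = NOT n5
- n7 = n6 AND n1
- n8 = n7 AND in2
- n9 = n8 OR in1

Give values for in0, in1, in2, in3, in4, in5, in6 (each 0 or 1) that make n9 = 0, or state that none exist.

in0=1 in1=0 in2=0 in3=1 in4=0 in5=0 in6=1

Check with in0=1 in1=0 in2=0 in3=1 in4=0 in5=0 in6=1:
n1 = in5 XOR in0 = 0 XOR 1 = 1
n2 = in0 XOR n1 = 1 XOR 1 = 0
n3 = n2 XOR in3 = 0 XOR 1 = 1
n4 = n3 AND in6 = 1 AND 1 = 1
n5 = n4 OR in4 = 1 OR 0 = 1
n6 = NOT n5 = NOT 1 = 0
n7 = n6 AND n1 = 0 AND 1 = 0
n8 = n7 AND in2 = 0 AND 0 = 0
n9 = n8 OR in1 = 0 OR 0 = 0
So n9 = 0 as required.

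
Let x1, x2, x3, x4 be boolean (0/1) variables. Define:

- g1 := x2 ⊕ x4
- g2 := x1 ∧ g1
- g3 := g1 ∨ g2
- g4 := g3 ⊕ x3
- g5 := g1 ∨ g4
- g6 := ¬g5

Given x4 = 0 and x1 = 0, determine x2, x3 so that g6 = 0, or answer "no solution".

x2=0, x3=1

Check with x4 = 0 and x1 = 0 and x2=0, x3=1:
g1 = x2 ⊕ x4 = 0 ⊕ 0 = 0
g2 = x1 ∧ g1 = 0 ∧ 0 = 0
g3 = g1 ∨ g2 = 0 ∨ 0 = 0
g4 = g3 ⊕ x3 = 0 ⊕ 1 = 1
g5 = g1 ∨ g4 = 0 ∨ 1 = 1
g6 = ¬g5 = ¬1 = 0
So g6 = 0.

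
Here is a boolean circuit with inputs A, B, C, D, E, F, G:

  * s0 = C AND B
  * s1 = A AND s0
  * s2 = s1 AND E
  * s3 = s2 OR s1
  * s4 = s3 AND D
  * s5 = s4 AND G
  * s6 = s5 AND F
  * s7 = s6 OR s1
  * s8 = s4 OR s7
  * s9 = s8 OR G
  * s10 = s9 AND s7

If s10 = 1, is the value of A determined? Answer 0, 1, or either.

1

s10 = s9 AND s7 must be 1, so both s9 = 1 and s7 = 1.
Every assignment with s10 = 1 has A = 1; there are 16 such assignment(s).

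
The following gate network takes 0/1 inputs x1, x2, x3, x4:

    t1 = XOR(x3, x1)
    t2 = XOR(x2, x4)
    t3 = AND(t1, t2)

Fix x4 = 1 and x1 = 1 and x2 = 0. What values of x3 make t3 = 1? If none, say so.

Check with x4 = 1 and x1 = 1 and x2 = 0 and x3=0:
t1 = XOR(x3, x1) = XOR(0, 1) = 1
t2 = XOR(x2, x4) = XOR(0, 1) = 1
t3 = AND(t1, t2) = AND(1, 1) = 1
So t3 = 1.

x3=0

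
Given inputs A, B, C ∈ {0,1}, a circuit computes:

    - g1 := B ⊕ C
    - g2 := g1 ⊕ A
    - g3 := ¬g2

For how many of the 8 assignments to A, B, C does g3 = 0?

g3 = ¬g2 must be 0, so g2 = 1.
g2 = g1 ⊕ A must be 1, so g1 and A differ.
Satisfying assignments:
  A=0, B=0, C=1
  A=0, B=1, C=0
  A=1, B=0, C=0
  A=1, B=1, C=1

4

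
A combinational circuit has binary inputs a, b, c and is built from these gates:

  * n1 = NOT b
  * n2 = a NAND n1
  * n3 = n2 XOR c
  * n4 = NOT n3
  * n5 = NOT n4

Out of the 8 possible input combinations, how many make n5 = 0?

4

n5 = NOT n4 must be 0, so n4 = 1.
n4 = NOT n3 must be 1, so n3 = 0.
Enumerating the 8 input combinations, 4 give n5 = 0 and 4 give n5 = 1.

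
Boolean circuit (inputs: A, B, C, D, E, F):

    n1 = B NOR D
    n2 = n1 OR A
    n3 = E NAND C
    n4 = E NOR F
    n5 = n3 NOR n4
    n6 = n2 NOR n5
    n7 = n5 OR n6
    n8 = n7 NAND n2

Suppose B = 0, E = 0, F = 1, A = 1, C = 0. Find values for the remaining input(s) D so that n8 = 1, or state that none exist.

D=0

n8 = n7 NAND n2 must be 1, so at least one of n7, n2 is 0.
Check with B = 0, E = 0, F = 1, A = 1, C = 0 and D=0:
n1 = B NOR D = 0 NOR 0 = 1
n2 = n1 OR A = 1 OR 1 = 1
n3 = E NAND C = 0 NAND 0 = 1
n4 = E NOR F = 0 NOR 1 = 0
n5 = n3 NOR n4 = 1 NOR 0 = 0
n6 = n2 NOR n5 = 1 NOR 0 = 0
n7 = n5 OR n6 = 0 OR 0 = 0
n8 = n7 NAND n2 = 0 NAND 1 = 1
So n8 = 1.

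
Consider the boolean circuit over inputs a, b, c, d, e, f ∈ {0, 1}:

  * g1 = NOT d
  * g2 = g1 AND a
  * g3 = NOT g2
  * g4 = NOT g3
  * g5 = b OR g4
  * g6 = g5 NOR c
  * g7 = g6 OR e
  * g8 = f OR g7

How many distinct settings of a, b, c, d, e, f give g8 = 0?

13

g8 = f OR g7 must be 0, so both f = 0 and g7 = 0.
g7 = g6 OR e must be 0, so both g6 = 0 and e = 0.
Enumerating the 64 input combinations, 13 give g8 = 0 and 51 give g8 = 1.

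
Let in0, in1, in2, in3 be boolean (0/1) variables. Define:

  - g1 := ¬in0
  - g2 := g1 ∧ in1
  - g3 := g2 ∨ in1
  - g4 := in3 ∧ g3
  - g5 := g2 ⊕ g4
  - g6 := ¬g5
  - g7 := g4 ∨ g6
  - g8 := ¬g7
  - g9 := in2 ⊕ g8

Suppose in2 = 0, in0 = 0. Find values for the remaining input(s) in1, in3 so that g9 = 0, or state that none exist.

Check with in2 = 0, in0 = 0 and in1=1, in3=1:
g1 = ¬in0 = ¬0 = 1
g2 = g1 ∧ in1 = 1 ∧ 1 = 1
g3 = g2 ∨ in1 = 1 ∨ 1 = 1
g4 = in3 ∧ g3 = 1 ∧ 1 = 1
g5 = g2 ⊕ g4 = 1 ⊕ 1 = 0
g6 = ¬g5 = ¬0 = 1
g7 = g4 ∨ g6 = 1 ∨ 1 = 1
g8 = ¬g7 = ¬1 = 0
g9 = in2 ⊕ g8 = 0 ⊕ 0 = 0
So g9 = 0.

in1=1, in3=1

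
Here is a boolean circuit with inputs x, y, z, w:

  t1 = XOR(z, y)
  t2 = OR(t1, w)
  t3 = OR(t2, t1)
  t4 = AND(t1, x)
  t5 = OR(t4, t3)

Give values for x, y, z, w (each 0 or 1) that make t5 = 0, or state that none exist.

t5 = OR(t4, t3) must be 0, so both t4 = 0 and t3 = 0.
t4 = AND(t1, x) must be 0, so at least one of t1, x is 0.
t3 = OR(t2, t1) must be 0, so both t2 = 0 and t1 = 0.
Check with x=1, y=0, z=0, w=0:
t1 = XOR(z, y) = XOR(0, 0) = 0
t2 = OR(t1, w) = OR(0, 0) = 0
t3 = OR(t2, t1) = OR(0, 0) = 0
t4 = AND(t1, x) = AND(0, 1) = 0
t5 = OR(t4, t3) = OR(0, 0) = 0
So t5 = 0 as required.

x=1, y=0, z=0, w=0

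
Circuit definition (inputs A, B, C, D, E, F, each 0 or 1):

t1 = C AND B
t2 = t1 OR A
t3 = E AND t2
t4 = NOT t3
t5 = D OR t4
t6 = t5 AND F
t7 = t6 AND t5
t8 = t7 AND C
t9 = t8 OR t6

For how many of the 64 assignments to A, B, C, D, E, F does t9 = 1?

27

t9 = t8 OR t6 must be 1, so at least one of t8, t6 is 1.
Enumerating the 64 input combinations, 27 give t9 = 1 and 37 give t9 = 0.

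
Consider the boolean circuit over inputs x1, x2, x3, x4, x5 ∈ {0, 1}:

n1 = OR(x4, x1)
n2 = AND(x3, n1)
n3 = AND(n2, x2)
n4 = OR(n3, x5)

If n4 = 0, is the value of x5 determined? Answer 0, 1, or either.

n4 = OR(n3, x5) must be 0, so both n3 = 0 and x5 = 0.
n3 = AND(n2, x2) must be 0, so at least one of n2, x2 is 0.
Every assignment with n4 = 0 has x5 = 0; there are 13 such assignment(s).

0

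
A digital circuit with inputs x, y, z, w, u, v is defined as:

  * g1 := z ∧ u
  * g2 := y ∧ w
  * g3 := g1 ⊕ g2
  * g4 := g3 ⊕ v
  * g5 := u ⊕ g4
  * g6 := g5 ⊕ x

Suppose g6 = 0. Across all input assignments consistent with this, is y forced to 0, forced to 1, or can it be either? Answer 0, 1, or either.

Both values of y occur among assignments with g6 = 0:
  y=0: x=0, y=0, z=0, w=0, u=0, v=0
  y=1: x=0, y=1, z=0, w=0, u=0, v=0

either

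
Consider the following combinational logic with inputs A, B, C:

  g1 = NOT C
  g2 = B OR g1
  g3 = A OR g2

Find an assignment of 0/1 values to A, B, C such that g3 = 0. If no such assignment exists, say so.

g3 = A OR g2 must be 0, so both A = 0 and g2 = 0.
Check with A=0, B=0, C=1:
g1 = NOT C = NOT 1 = 0
g2 = B OR g1 = 0 OR 0 = 0
g3 = A OR g2 = 0 OR 0 = 0
So g3 = 0 as required.

A=0, B=0, C=1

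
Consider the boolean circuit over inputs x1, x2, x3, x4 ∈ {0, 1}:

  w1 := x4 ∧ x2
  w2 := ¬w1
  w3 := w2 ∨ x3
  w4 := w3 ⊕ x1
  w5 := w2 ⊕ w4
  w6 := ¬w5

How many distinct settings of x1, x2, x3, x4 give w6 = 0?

w6 = ¬w5 must be 0, so w5 = 1.
w5 = w2 ⊕ w4 must be 1, so w2 and w4 differ.
Enumerating the 16 input combinations, 8 give w6 = 0 and 8 give w6 = 1.

8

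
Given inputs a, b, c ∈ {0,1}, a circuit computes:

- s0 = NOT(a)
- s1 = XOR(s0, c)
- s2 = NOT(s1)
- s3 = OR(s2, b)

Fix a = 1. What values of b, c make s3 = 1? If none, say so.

b=1 c=0

s3 = OR(s2, b) must be 1, so at least one of s2, b is 1.
Check with a = 1 and b=1, c=0:
s0 = NOT(a) = NOT 1 = 0
s1 = XOR(s0, c) = XOR(0, 0) = 0
s2 = NOT(s1) = NOT 0 = 1
s3 = OR(s2, b) = OR(1, 1) = 1
So s3 = 1.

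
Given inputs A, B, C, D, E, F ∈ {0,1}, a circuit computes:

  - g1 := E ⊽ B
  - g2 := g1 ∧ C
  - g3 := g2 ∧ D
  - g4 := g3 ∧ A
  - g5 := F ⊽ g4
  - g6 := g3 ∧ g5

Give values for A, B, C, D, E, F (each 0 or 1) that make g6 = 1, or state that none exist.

g6 = g3 ∧ g5 must be 1, so both g3 = 1 and g5 = 1.
g3 = g2 ∧ D must be 1, so both g2 = 1 and D = 1.
g5 = F ⊽ g4 must be 1, so both F = 0 and g4 = 0.
Check with A=0 B=0 C=1 D=1 E=0 F=0:
g1 = E ⊽ B = 0 ⊽ 0 = 1
g2 = g1 ∧ C = 1 ∧ 1 = 1
g3 = g2 ∧ D = 1 ∧ 1 = 1
g4 = g3 ∧ A = 1 ∧ 0 = 0
g5 = F ⊽ g4 = 0 ⊽ 0 = 1
g6 = g3 ∧ g5 = 1 ∧ 1 = 1
So g6 = 1 as required.

A=0 B=0 C=1 D=1 E=0 F=0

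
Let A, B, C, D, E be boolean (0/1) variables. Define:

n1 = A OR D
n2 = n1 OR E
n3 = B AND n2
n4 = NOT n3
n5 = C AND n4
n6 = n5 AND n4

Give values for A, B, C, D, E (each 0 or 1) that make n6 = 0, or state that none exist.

n6 = n5 AND n4 must be 0, so at least one of n5, n4 is 0.
Check with A=0, B=1, C=1, D=1, E=0:
n1 = A OR D = 0 OR 1 = 1
n2 = n1 OR E = 1 OR 0 = 1
n3 = B AND n2 = 1 AND 1 = 1
n4 = NOT n3 = NOT 1 = 0
n5 = C AND n4 = 1 AND 0 = 0
n6 = n5 AND n4 = 0 AND 0 = 0
So n6 = 0 as required.

A=0, B=1, C=1, D=1, E=0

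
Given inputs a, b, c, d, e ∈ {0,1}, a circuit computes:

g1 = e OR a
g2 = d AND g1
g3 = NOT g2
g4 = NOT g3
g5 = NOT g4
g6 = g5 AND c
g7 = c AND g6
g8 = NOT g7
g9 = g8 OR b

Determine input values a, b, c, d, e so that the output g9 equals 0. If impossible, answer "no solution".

Check with a=0, b=0, c=1, d=1, e=0:
g1 = e OR a = 0 OR 0 = 0
g2 = d AND g1 = 1 AND 0 = 0
g3 = NOT g2 = NOT 0 = 1
g4 = NOT g3 = NOT 1 = 0
g5 = NOT g4 = NOT 0 = 1
g6 = g5 AND c = 1 AND 1 = 1
g7 = c AND g6 = 1 AND 1 = 1
g8 = NOT g7 = NOT 1 = 0
g9 = g8 OR b = 0 OR 0 = 0
So g9 = 0 as required.

a=0, b=0, c=1, d=1, e=0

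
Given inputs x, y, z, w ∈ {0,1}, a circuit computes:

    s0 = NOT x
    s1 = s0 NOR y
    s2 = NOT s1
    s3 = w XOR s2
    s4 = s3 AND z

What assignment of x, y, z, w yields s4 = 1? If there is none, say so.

s4 = s3 AND z must be 1, so both s3 = 1 and z = 1.
Check with x=1 y=0 z=1 w=1:
s0 = NOT x = NOT 1 = 0
s1 = s0 NOR y = 0 NOR 0 = 1
s2 = NOT s1 = NOT 1 = 0
s3 = w XOR s2 = 1 XOR 0 = 1
s4 = s3 AND z = 1 AND 1 = 1
So s4 = 1 as required.

x=1 y=0 z=1 w=1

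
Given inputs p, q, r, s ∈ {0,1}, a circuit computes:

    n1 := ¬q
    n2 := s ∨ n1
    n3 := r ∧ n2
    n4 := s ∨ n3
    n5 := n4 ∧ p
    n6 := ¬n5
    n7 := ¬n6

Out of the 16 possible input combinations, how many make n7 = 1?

5

n7 = ¬n6 must be 1, so n6 = 0.
n6 = ¬n5 must be 0, so n5 = 1.
Satisfying assignments:
  p=1, q=0, r=0, s=1
  p=1, q=0, r=1, s=0
  p=1, q=0, r=1, s=1
  p=1, q=1, r=0, s=1
  p=1, q=1, r=1, s=1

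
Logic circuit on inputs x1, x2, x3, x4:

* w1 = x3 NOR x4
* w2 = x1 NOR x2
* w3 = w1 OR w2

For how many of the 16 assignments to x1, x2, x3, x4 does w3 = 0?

w3 = w1 OR w2 must be 0, so both w1 = 0 and w2 = 0.
w1 = x3 NOR x4 must be 0, so at least one of x3, x4 is 1.
w2 = x1 NOR x2 must be 0, so at least one of x1, x2 is 1.
Enumerating the 16 input combinations, 9 give w3 = 0 and 7 give w3 = 1.

9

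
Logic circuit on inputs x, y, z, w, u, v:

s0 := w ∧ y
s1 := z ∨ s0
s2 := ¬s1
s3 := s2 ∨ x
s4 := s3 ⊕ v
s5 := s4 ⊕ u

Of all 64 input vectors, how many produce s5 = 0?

s5 = s4 ⊕ u must be 0, so s4 and u are equal.
Enumerating the 64 input combinations, 32 give s5 = 0 and 32 give s5 = 1.

32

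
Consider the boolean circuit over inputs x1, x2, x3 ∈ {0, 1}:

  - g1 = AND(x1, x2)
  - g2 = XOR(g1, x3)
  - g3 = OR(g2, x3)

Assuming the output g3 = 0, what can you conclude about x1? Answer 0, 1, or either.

Both values of x1 occur among assignments with g3 = 0:
  x1=0: x1=0, x2=0, x3=0
  x1=1: x1=1, x2=0, x3=0

either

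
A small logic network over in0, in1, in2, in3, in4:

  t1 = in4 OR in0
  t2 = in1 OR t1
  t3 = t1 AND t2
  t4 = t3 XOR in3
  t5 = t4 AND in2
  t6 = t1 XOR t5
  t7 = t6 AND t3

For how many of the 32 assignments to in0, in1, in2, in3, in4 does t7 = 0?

14

t7 = t6 AND t3 must be 0, so at least one of t6, t3 is 0.
Enumerating the 32 input combinations, 14 give t7 = 0 and 18 give t7 = 1.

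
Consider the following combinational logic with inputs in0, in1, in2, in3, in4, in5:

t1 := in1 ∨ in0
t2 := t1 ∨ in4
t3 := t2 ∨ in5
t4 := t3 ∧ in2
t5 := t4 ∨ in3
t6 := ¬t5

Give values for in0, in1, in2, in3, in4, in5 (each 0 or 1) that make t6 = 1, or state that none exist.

in0=1 in1=1 in2=0 in3=0 in4=1 in5=0

t6 = ¬t5 must be 1, so t5 = 0.
t5 = t4 ∨ in3 must be 0, so both t4 = 0 and in3 = 0.
Check with in0=1 in1=1 in2=0 in3=0 in4=1 in5=0:
t1 = in1 ∨ in0 = 1 ∨ 1 = 1
t2 = t1 ∨ in4 = 1 ∨ 1 = 1
t3 = t2 ∨ in5 = 1 ∨ 0 = 1
t4 = t3 ∧ in2 = 1 ∧ 0 = 0
t5 = t4 ∨ in3 = 0 ∨ 0 = 0
t6 = ¬t5 = ¬0 = 1
So t6 = 1 as required.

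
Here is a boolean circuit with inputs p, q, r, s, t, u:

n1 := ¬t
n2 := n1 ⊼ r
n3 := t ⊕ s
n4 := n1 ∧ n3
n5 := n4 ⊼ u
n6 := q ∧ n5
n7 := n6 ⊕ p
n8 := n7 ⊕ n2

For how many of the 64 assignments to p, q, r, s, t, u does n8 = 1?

32

n8 = n7 ⊕ n2 must be 1, so n7 and n2 differ.
Enumerating the 64 input combinations, 32 give n8 = 1 and 32 give n8 = 0.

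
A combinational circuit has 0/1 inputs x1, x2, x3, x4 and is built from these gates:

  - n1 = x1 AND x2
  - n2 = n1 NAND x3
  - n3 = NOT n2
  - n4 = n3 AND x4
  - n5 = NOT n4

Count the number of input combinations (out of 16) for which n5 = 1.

15

n5 = NOT n4 must be 1, so n4 = 0.
n4 = n3 AND x4 must be 0, so at least one of n3, x4 is 0.
Enumerating the 16 input combinations, 15 give n5 = 1 and 1 give n5 = 0.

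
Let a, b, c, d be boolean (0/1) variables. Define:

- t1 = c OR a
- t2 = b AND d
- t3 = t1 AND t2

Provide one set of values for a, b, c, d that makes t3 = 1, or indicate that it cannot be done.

t3 = t1 AND t2 must be 1, so both t1 = 1 and t2 = 1.
t1 = c OR a must be 1, so at least one of c, a is 1.
Check with a=0, b=1, c=1, d=1:
t1 = c OR a = 1 OR 0 = 1
t2 = b AND d = 1 AND 1 = 1
t3 = t1 AND t2 = 1 AND 1 = 1
So t3 = 1 as required.

a=0, b=1, c=1, d=1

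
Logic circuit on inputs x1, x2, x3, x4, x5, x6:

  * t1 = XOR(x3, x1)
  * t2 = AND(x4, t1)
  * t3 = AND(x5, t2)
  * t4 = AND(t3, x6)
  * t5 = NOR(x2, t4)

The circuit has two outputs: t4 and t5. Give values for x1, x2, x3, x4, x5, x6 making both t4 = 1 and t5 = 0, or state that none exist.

Check with x1=0, x2=0, x3=1, x4=1, x5=1, x6=1:
t1 = XOR(x3, x1) = XOR(1, 0) = 1
t2 = AND(x4, t1) = AND(1, 1) = 1
t3 = AND(x5, t2) = AND(1, 1) = 1
t4 = AND(t3, x6) = AND(1, 1) = 1
t5 = NOR(x2, t4) = NOR(0, 1) = 0
So t4 = 1 and t5 = 0.

x1=0, x2=0, x3=1, x4=1, x5=1, x6=1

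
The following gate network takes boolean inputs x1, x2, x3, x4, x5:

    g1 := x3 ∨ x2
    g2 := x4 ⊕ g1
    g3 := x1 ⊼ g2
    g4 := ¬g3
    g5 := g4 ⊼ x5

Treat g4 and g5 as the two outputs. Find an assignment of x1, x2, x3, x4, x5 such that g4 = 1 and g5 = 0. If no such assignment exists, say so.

x1=1, x2=0, x3=0, x4=1, x5=1

Check with x1=1, x2=0, x3=0, x4=1, x5=1:
g1 = x3 ∨ x2 = 0 ∨ 0 = 0
g2 = x4 ⊕ g1 = 1 ⊕ 0 = 1
g3 = x1 ⊼ g2 = 1 ⊼ 1 = 0
g4 = ¬g3 = ¬0 = 1
g5 = g4 ⊼ x5 = 1 ⊼ 1 = 0
So g4 = 1 and g5 = 0.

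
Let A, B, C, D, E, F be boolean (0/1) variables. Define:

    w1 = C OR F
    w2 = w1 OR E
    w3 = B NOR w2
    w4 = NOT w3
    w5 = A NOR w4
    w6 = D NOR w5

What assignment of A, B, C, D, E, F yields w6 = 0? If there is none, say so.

w6 = D NOR w5 must be 0, so at least one of D, w5 is 1.
Check with A=0 B=0 C=1 D=1 E=0 F=0:
w1 = C OR F = 1 OR 0 = 1
w2 = w1 OR E = 1 OR 0 = 1
w3 = B NOR w2 = 0 NOR 1 = 0
w4 = NOT w3 = NOT 0 = 1
w5 = A NOR w4 = 0 NOR 1 = 0
w6 = D NOR w5 = 1 NOR 0 = 0
So w6 = 0 as required.

A=0 B=0 C=1 D=1 E=0 F=0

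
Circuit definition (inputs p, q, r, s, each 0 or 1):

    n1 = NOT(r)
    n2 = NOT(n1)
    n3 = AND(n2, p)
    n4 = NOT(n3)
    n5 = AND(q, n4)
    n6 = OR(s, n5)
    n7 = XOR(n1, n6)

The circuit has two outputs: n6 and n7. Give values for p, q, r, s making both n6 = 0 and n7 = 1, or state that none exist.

p=1 q=0 r=0 s=0

Check with p=1 q=0 r=0 s=0:
n1 = NOT(r) = NOT 0 = 1
n2 = NOT(n1) = NOT 1 = 0
n3 = AND(n2, p) = AND(0, 1) = 0
n4 = NOT(n3) = NOT 0 = 1
n5 = AND(q, n4) = AND(0, 1) = 0
n6 = OR(s, n5) = OR(0, 0) = 0
n7 = XOR(n1, n6) = XOR(1, 0) = 1
So n6 = 0 and n7 = 1.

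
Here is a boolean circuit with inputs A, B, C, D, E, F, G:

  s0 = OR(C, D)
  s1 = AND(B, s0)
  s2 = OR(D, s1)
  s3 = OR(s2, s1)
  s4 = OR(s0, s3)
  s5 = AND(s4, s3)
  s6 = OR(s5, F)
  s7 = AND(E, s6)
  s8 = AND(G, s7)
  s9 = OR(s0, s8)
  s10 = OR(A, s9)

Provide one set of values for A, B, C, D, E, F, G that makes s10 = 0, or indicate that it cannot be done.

A=0, B=1, C=0, D=0, E=0, F=0, G=0

s10 = OR(A, s9) must be 0, so both A = 0 and s9 = 0.
Check with A=0, B=1, C=0, D=0, E=0, F=0, G=0:
s0 = OR(C, D) = OR(0, 0) = 0
s1 = AND(B, s0) = AND(1, 0) = 0
s2 = OR(D, s1) = OR(0, 0) = 0
s3 = OR(s2, s1) = OR(0, 0) = 0
s4 = OR(s0, s3) = OR(0, 0) = 0
s5 = AND(s4, s3) = AND(0, 0) = 0
s6 = OR(s5, F) = OR(0, 0) = 0
s7 = AND(E, s6) = AND(0, 0) = 0
s8 = AND(G, s7) = AND(0, 0) = 0
s9 = OR(s0, s8) = OR(0, 0) = 0
s10 = OR(A, s9) = OR(0, 0) = 0
So s10 = 0 as required.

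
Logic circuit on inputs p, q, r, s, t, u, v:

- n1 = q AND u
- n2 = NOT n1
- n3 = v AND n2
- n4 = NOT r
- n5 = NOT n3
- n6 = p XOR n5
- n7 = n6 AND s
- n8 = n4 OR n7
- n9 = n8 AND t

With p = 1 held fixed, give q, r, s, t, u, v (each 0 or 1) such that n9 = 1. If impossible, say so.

Check with p = 1 and q=0, r=0, s=0, t=1, u=1, v=0:
n1 = q AND u = 0 AND 1 = 0
n2 = NOT n1 = NOT 0 = 1
n3 = v AND n2 = 0 AND 1 = 0
n4 = NOT r = NOT 0 = 1
n5 = NOT n3 = NOT 0 = 1
n6 = p XOR n5 = 1 XOR 1 = 0
n7 = n6 AND s = 0 AND 0 = 0
n8 = n4 OR n7 = 1 OR 0 = 1
n9 = n8 AND t = 1 AND 1 = 1
So n9 = 1.

q=0, r=0, s=0, t=1, u=1, v=0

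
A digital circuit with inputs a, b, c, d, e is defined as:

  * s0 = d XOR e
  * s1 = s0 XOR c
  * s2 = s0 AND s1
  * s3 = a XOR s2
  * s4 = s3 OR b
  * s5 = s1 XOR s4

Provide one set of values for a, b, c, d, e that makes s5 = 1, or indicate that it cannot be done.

s5 = s1 XOR s4 must be 1, so s1 and s4 differ.
Check with a=1, b=1, c=1, d=0, e=1:
s0 = d XOR e = 0 XOR 1 = 1
s1 = s0 XOR c = 1 XOR 1 = 0
s2 = s0 AND s1 = 1 AND 0 = 0
s3 = a XOR s2 = 1 XOR 0 = 1
s4 = s3 OR b = 1 OR 1 = 1
s5 = s1 XOR s4 = 0 XOR 1 = 1
So s5 = 1 as required.

a=1, b=1, c=1, d=0, e=1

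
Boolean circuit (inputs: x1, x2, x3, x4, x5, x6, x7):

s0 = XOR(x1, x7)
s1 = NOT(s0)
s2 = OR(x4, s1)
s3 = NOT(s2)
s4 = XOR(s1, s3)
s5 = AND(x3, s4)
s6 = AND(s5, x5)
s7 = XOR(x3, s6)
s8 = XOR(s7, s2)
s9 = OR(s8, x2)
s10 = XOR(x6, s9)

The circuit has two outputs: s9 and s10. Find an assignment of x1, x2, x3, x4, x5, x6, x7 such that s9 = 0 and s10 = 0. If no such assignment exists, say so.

Check with x1=0, x2=0, x3=1, x4=0, x5=0, x6=0, x7=0:
s0 = XOR(x1, x7) = XOR(0, 0) = 0
s1 = NOT(s0) = NOT 0 = 1
s2 = OR(x4, s1) = OR(0, 1) = 1
s3 = NOT(s2) = NOT 1 = 0
s4 = XOR(s1, s3) = XOR(1, 0) = 1
s5 = AND(x3, s4) = AND(1, 1) = 1
s6 = AND(s5, x5) = AND(1, 0) = 0
s7 = XOR(x3, s6) = XOR(1, 0) = 1
s8 = XOR(s7, s2) = XOR(1, 1) = 0
s9 = OR(s8, x2) = OR(0, 0) = 0
s10 = XOR(x6, s9) = XOR(0, 0) = 0
So s9 = 0 and s10 = 0.

x1=0, x2=0, x3=1, x4=0, x5=0, x6=0, x7=0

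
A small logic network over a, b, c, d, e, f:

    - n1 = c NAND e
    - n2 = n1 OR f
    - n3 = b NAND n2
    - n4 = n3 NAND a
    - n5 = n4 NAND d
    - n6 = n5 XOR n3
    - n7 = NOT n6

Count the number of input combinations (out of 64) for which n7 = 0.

n7 = NOT n6 must be 0, so n6 = 1.
n6 = n5 XOR n3 must be 1, so n5 and n3 differ.
Enumerating the 64 input combinations, 23 give n7 = 0 and 41 give n7 = 1.

23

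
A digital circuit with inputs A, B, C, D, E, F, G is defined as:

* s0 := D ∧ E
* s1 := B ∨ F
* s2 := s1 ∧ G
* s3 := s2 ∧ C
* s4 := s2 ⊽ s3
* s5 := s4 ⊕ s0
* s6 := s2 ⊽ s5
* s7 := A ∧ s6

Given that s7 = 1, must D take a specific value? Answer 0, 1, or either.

1

s7 = A ∧ s6 must be 1, so both A = 1 and s6 = 1.
s6 = s2 ⊽ s5 must be 1, so both s2 = 0 and s5 = 0.
s2 = s1 ∧ G must be 0, so at least one of s1, G is 0.
Every assignment with s7 = 1 has D = 1; there are 10 such assignment(s).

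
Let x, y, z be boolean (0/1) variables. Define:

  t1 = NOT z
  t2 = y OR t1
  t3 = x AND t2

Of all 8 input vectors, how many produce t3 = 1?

t3 = x AND t2 must be 1, so both x = 1 and t2 = 1.
Satisfying assignments:
  x=1, y=0, z=0
  x=1, y=1, z=0
  x=1, y=1, z=1

3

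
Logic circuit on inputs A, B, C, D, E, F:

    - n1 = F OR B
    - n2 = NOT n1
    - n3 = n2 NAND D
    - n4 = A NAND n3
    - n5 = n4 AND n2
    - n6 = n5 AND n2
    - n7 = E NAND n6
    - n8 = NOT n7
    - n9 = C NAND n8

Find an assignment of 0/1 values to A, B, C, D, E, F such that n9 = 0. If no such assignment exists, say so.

n9 = C NAND n8 must be 0, so both C = 1 and n8 = 1.
Check with A=1 B=0 C=1 D=1 E=1 F=0:
n1 = F OR B = 0 OR 0 = 0
n2 = NOT n1 = NOT 0 = 1
n3 = n2 NAND D = 1 NAND 1 = 0
n4 = A NAND n3 = 1 NAND 0 = 1
n5 = n4 AND n2 = 1 AND 1 = 1
n6 = n5 AND n2 = 1 AND 1 = 1
n7 = E NAND n6 = 1 NAND 1 = 0
n8 = NOT n7 = NOT 0 = 1
n9 = C NAND n8 = 1 NAND 1 = 0
So n9 = 0 as required.

A=1 B=0 C=1 D=1 E=1 F=0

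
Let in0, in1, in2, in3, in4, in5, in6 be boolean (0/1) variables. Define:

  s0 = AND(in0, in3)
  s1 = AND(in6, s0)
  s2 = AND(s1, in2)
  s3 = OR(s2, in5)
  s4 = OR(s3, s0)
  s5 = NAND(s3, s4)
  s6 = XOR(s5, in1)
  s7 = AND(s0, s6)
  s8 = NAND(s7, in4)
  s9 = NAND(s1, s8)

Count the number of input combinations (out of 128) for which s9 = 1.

116

s9 = NAND(s1, s8) must be 1, so at least one of s1, s8 is 0.
Enumerating the 128 input combinations, 116 give s9 = 1 and 12 give s9 = 0.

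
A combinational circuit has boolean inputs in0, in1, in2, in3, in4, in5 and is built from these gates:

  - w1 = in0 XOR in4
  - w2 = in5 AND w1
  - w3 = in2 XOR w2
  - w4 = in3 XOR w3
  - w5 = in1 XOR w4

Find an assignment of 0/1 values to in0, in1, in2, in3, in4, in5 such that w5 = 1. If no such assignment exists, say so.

Check with in0=0, in1=0, in2=0, in3=1, in4=0, in5=0:
w1 = in0 XOR in4 = 0 XOR 0 = 0
w2 = in5 AND w1 = 0 AND 0 = 0
w3 = in2 XOR w2 = 0 XOR 0 = 0
w4 = in3 XOR w3 = 1 XOR 0 = 1
w5 = in1 XOR w4 = 0 XOR 1 = 1
So w5 = 1 as required.

in0=0, in1=0, in2=0, in3=1, in4=0, in5=0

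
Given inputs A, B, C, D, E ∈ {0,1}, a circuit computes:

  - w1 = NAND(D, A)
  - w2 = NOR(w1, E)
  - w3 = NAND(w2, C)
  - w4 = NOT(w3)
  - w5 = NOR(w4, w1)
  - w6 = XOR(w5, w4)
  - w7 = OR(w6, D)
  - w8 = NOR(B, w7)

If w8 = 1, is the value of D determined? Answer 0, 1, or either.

0

w8 = NOR(B, w7) must be 1, so both B = 0 and w7 = 0.
w7 = OR(w6, D) must be 0, so both w6 = 0 and D = 0.
Every assignment with w8 = 1 has D = 0; there are 8 such assignment(s).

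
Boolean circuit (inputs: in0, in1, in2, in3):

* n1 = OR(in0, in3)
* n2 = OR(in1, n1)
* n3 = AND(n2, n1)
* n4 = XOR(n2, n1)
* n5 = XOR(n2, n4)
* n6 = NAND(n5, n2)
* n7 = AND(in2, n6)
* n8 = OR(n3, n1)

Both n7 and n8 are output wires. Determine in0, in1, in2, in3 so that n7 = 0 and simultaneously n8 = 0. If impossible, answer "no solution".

Check with in0=0, in1=0, in2=0, in3=0:
n1 = OR(in0, in3) = OR(0, 0) = 0
n2 = OR(in1, n1) = OR(0, 0) = 0
n3 = AND(n2, n1) = AND(0, 0) = 0
n4 = XOR(n2, n1) = XOR(0, 0) = 0
n5 = XOR(n2, n4) = XOR(0, 0) = 0
n6 = NAND(n5, n2) = NAND(0, 0) = 1
n7 = AND(in2, n6) = AND(0, 1) = 0
n8 = OR(n3, n1) = OR(0, 0) = 0
So n7 = 0 and n8 = 0.

in0=0, in1=0, in2=0, in3=0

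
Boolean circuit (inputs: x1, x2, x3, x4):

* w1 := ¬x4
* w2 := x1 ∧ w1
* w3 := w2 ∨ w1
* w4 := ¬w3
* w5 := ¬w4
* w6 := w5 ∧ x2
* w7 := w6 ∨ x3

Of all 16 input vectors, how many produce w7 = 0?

6

w7 = w6 ∨ x3 must be 0, so both w6 = 0 and x3 = 0.
Enumerating the 16 input combinations, 6 give w7 = 0 and 10 give w7 = 1.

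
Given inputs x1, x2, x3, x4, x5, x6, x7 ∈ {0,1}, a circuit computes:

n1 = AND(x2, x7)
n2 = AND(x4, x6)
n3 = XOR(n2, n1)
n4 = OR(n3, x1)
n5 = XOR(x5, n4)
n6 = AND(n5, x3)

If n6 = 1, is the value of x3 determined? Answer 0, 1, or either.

n6 = AND(n5, x3) must be 1, so both n5 = 1 and x3 = 1.
n5 = XOR(x5, n4) must be 1, so x5 and n4 differ.
Every assignment with n6 = 1 has x3 = 1; there are 32 such assignment(s).

1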